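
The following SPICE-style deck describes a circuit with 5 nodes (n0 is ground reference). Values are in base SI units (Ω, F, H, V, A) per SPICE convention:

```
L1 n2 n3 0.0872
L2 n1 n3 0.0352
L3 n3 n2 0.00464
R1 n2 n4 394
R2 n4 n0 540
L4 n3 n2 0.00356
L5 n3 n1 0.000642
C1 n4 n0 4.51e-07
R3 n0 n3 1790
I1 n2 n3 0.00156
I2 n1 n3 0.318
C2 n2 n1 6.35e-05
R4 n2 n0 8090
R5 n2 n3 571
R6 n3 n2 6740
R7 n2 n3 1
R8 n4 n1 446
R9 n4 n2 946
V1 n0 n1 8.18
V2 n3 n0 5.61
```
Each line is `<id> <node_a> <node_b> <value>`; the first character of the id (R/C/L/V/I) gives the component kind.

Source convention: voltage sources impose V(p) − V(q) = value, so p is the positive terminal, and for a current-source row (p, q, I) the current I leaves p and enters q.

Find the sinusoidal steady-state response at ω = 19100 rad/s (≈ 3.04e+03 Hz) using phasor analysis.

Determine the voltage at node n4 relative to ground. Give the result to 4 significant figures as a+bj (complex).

-3.210+0.3522j V

MNA unknowns: 4 node voltages V₁..V_4 plus 2 source currents (V1, V2)
L1: Y=0.000-0.0006004j on G[2,3]
L2: Y=0.000-0.001487j on G[1,3]
L3: Y=0.000-0.01128j on G[3,2]
R1: Y=0.002538+0.000j on G[2,4]
R2: Y=0.001852+0.000j on G[4,0]
L4: Y=0.000-0.01471j on G[3,2]
L5: Y=0.000-0.08155j on G[3,1]
C1: Y=0.000+0.008614j on G[4,0]
R3: Y=0.0005587+0.000j on G[0,3]
I1: z[2]−=0.00156, z[3]+=0.00156
I2: z[1]−=0.318, z[3]+=0.318
C2: Y=0.000+1.213j on G[2,1]
R4: Y=0.0001236+0.000j on G[2,0]
R5: Y=0.001751+0.000j on G[2,3]
R6: Y=0.0001484+0.000j on G[3,2]
R7: Y=1.000+0.000j on G[2,3]
R8: Y=0.002242+0.000j on G[4,1]
R9: Y=0.001057+0.000j on G[4,2]
V1: row V0−V1=8.18, i_V1 at 0,1
V2: row V3−V0=5.61, i_V2 at 3,0
solve → V1=-8.180+0.000j, V2=-2.607-6.937j, V3=5.610+0.000j, V4=-3.210+0.3522j
aux → i_V1=-8.107-5.615j, i_V2=-8.101-5.587j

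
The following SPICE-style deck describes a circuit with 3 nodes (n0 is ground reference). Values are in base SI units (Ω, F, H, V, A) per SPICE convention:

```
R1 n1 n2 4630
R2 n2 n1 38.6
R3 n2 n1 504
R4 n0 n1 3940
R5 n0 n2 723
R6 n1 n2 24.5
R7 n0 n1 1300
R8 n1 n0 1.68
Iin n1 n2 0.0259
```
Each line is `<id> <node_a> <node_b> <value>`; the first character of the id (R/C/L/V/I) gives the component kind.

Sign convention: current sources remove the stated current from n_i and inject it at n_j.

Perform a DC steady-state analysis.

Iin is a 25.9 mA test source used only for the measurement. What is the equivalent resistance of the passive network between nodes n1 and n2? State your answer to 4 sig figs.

R_eq = 14.22 Ω

Element admittances at DC:
  Y(R1) = 0.0002160 S between n1,n2
  Y(R2) = 0.02591 S between n2,n1
  Y(R3) = 0.001984 S between n2,n1
  Y(R4) = 0.0002538 S between n0,n1
  Y(R5) = 0.001383 S between n0,n2
  Y(R6) = 0.04082 S between n1,n2
  Y(R7) = 0.0007692 S between n0,n1
  Y(R8) = 0.5952 S between n1,n0
  Iin: injects 0.0259 A into n2 (from n1)
Assemble and solve the 2×2 MNA system:
  V(n1)=-0.0008526  V(n2)=0.3676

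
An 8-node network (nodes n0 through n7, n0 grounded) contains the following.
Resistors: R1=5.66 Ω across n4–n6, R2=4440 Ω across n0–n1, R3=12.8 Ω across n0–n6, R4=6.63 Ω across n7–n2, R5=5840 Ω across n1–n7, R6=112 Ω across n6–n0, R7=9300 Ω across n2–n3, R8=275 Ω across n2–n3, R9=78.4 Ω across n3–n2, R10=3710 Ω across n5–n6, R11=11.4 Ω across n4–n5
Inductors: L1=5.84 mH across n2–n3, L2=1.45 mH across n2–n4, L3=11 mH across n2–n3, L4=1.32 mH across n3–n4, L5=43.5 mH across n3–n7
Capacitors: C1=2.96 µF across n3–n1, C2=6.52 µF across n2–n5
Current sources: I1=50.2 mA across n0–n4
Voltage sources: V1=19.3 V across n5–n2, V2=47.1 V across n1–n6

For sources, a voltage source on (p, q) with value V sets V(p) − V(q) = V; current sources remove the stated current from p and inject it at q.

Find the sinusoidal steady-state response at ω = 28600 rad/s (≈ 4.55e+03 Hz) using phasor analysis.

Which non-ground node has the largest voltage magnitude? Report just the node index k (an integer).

MNA unknowns: 7 node voltages V₁..V_7 plus 2 source currents (V1, V2)
R1: Y=0.1767+0.000j on G[4,6]
L1: Y=0.000-0.005987j on G[2,3]
R2: Y=0.0002252+0.000j on G[0,1]
R3: Y=0.07812+0.000j on G[0,6]
R4: Y=0.1508+0.000j on G[7,2]
R5: Y=0.0001712+0.000j on G[1,7]
L2: Y=0.000-0.02411j on G[2,4]
C1: Y=0.000+0.08466j on G[3,1]
R6: Y=0.008929+0.000j on G[6,0]
R7: Y=0.0001075+0.000j on G[2,3]
L3: Y=0.000-0.003179j on G[2,3]
R8: Y=0.003636+0.000j on G[2,3]
C2: Y=0.000+0.1865j on G[2,5]
R9: Y=0.01276+0.000j on G[3,2]
L4: Y=0.000-0.02649j on G[3,4]
I1: z[0]−=0.0502, z[4]+=0.0502
R10: Y=0.0002695+0.000j on G[5,6]
R11: Y=0.08772+0.000j on G[4,5]
L5: Y=0.000-0.0008038j on G[3,7]
V1: row V5−V2=19.3, i_V1 at 5,2
V2: row V1−V6=47.1, i_V2 at 1,6
solve → V1=47.55+0.000j, V2=7.963-8.764j, V3=63.37+24.94j, V4=12.68-7.555j, V5=27.26-8.764j, V6=0.4536+0.000j, V7=8.189-9.048j
aux → i_V1=-1.286-3.490j, i_V2=-2.128+1.337j

3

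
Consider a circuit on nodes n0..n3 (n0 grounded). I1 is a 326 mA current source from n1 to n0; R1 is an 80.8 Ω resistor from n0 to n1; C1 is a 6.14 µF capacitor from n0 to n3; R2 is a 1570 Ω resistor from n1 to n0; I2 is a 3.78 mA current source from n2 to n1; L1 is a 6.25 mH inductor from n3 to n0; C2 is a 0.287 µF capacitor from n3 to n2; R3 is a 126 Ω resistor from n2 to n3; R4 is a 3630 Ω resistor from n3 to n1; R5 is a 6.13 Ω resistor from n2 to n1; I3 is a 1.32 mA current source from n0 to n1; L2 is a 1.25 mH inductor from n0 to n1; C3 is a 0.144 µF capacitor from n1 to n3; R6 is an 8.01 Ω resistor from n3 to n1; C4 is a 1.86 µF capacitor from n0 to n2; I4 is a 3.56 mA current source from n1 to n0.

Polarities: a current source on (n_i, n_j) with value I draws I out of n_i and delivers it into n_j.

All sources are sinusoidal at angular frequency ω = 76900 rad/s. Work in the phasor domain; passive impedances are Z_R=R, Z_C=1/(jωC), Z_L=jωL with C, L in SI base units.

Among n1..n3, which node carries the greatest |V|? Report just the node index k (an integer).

Apply KCL at each of the 3 non-ground nodes and solve the resulting linear system.
Node n1: branches {I1, R1, R2, I2, R4, R5, I3, L2, C3, R6, I4} → V_1 = -1.235+0.6922j
Node n2: branches {I2, C2, R3, R5, C4} → V_2 = -0.3039+0.9771j
Node n3: branches {C1, L1, C2, R3, R4, C3, R6} → V_3 = 0.04598+0.3821j

1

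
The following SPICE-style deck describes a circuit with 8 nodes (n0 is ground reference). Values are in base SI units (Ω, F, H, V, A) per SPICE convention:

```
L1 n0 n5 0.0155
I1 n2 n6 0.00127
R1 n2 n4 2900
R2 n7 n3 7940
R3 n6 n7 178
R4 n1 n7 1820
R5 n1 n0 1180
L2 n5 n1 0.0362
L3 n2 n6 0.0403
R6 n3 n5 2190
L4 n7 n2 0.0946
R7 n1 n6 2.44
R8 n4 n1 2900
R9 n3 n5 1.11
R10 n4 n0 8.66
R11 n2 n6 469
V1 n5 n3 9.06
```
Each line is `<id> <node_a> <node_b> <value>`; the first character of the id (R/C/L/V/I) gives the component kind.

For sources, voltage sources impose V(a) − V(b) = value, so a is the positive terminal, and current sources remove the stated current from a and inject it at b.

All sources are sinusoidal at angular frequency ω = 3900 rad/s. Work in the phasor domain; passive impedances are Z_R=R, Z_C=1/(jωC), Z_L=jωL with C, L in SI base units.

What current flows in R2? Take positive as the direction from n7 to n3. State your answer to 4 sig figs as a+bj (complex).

0.001109-2.329e-05j A

Apply KCL at each of the 7 non-ground nodes and solve the resulting linear system.
Node n1: branches {R4, R5, L2, R7, R8} → V_1 = -0.05290-0.1330j
Node n2: branches {I1, R1, L3, L4, R11} → V_2 = -0.1578-0.2560j
Node n3: branches {R2, R6, R9, V1} → V_3 = -9.075+0.007075j
Node n4: branches {R1, R8, R10} → V_4 = -0.0006254-0.001155j
Node n5: branches {L1, L2, R6, R9, V1} → V_5 = -0.01487+0.007075j
Node n6: branches {I1, R3, L3, R7, R11} → V_6 = -0.05518-0.1326j
Node n7: branches {R2, R3, R4, L4} → V_7 = -0.2692-0.1778j
Source currents: i(V1)=-8.167+2.329e-05j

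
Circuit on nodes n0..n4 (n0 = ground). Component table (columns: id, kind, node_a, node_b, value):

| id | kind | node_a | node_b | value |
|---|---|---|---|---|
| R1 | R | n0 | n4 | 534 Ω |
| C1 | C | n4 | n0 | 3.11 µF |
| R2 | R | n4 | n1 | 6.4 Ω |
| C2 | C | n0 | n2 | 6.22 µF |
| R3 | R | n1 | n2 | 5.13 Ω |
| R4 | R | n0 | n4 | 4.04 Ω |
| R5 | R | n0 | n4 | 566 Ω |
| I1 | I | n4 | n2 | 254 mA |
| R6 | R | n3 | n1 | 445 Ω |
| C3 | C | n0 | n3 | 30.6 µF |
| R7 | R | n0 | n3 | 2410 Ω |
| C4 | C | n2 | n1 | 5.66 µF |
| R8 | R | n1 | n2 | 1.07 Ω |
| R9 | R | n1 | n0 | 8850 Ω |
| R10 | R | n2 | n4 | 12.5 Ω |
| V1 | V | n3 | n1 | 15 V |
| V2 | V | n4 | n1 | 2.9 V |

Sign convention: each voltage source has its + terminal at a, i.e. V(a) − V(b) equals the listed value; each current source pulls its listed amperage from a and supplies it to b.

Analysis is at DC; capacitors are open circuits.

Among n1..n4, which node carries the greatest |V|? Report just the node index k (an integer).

3

Apply KCL at each of the 4 non-ground nodes and solve the resulting linear system.
Node n1: branches {R2, R3, R6, C4, R8, R9, V1, V2} → V_1 = -2.919
Node n2: branches {C2, R3, I1, C4, R8, R10} → V_2 = -2.517
Node n3: branches {R6, C3, R7, V1} → V_3 = 12.08
Node n4: branches {R1, C1, R2, R4, R5, I1, R10, V2} → V_4 = -0.01865
Source currents: i(V1)=-0.03872, i(V2)=-0.9023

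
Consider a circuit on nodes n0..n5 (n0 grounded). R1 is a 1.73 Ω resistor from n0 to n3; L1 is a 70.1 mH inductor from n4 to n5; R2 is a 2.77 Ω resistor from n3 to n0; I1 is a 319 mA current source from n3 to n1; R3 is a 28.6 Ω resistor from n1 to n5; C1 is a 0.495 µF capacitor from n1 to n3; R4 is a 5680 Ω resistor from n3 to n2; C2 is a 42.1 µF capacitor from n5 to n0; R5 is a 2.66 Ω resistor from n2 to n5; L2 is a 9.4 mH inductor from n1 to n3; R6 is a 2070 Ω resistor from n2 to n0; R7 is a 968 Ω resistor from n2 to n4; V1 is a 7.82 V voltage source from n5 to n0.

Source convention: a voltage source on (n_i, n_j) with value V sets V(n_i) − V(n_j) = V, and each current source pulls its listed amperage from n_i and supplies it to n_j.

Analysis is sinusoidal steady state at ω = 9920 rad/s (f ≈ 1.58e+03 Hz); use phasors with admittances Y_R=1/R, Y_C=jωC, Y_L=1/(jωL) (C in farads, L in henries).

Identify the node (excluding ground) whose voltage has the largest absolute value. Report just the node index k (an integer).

1

Apply KCL at each of the 5 non-ground nodes and solve the resulting linear system.
Node n1: branches {I1, R3, C1, L2} → V_1 = 16.46+2.790j
Node n2: branches {R4, R5, R6, R7} → V_2 = 7.806-6.640e-05j
Node n3: branches {R1, R2, I1, C1, R4, L2} → V_3 = -0.3203-0.1039j
Node n4: branches {L1, R7} → V_4 = 7.815-0.006567j
Node n5: branches {L1, R3, C2, R5, V1} → V_5 = 7.820+0.000j
Source currents: i(V1)=0.2970-3.168j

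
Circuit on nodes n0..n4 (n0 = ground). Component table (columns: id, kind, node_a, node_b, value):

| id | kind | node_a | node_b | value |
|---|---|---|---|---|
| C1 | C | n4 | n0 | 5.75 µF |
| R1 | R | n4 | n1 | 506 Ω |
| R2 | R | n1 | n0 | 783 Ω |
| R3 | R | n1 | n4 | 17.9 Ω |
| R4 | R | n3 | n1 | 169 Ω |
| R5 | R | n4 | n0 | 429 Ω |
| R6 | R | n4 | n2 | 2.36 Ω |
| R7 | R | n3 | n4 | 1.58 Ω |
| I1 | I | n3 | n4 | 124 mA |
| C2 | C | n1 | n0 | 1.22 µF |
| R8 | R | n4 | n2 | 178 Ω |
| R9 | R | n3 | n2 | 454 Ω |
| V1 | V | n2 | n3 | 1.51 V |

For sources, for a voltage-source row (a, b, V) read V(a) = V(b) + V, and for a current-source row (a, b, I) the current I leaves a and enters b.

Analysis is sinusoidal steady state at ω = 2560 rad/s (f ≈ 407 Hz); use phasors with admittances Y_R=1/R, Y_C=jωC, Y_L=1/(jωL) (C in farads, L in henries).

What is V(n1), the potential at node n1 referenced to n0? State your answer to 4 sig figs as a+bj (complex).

MNA unknowns: 4 node voltages V₁..V_4 plus 1 source current (V1)
C1: Y=0.000+0.01472j on G[4,0]
R1: Y=0.001976+0.000j on G[4,1]
R2: Y=0.001277+0.000j on G[1,0]
R3: Y=0.05587+0.000j on G[1,4]
R4: Y=0.005917+0.000j on G[3,1]
R5: Y=0.002331+0.000j on G[4,0]
R6: Y=0.4237+0.000j on G[4,2]
R7: Y=0.6329+0.000j on G[3,4]
I1: z[3]−=0.124, z[4]+=0.124
C2: Y=0.000+0.003123j on G[1,0]
R8: Y=0.005618+0.000j on G[4,2]
R9: Y=0.002203+0.000j on G[3,2]
V1: row V2−V3=1.51, i_V1 at 2,3
solve → V1=-0.05412-0.0001245j, V2=0.7985-0.002765j, V3=-0.7115-0.002765j, V4=0.01193-0.002779j
aux → i_V1=-0.3411-6.314e-06j

-0.05412-0.0001245j V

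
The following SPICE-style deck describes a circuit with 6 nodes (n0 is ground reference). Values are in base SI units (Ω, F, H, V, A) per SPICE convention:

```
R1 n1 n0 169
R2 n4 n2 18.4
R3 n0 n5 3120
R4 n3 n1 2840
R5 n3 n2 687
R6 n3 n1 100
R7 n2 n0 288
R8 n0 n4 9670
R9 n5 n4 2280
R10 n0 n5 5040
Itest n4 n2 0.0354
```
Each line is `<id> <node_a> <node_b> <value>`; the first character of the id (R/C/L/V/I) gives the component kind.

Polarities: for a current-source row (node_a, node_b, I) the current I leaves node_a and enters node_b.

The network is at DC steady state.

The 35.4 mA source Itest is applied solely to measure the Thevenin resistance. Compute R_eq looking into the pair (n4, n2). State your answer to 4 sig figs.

Element admittances at DC:
  Y(R1) = 0.005917 S between n1,n0
  Y(R2) = 0.05435 S between n4,n2
  Y(R3) = 0.0003205 S between n0,n5
  Y(R4) = 0.0003521 S between n3,n1
  Y(R5) = 0.001456 S between n3,n2
  Y(R6) = 0.01000 S between n3,n1
  Y(R7) = 0.003472 S between n2,n0
  Y(R8) = 0.0001034 S between n0,n4
  Y(R9) = 0.0004386 S between n5,n4
  Y(R10) = 0.0001984 S between n0,n5
  Itest: injects 0.0354 A into n2 (from n4)
Assemble and solve the 5×5 MNA system:
  V(n1)=0.008058  V(n2)=0.04542  V(n3)=0.01266  V(n4)=-0.6022  V(n5)=-0.2758

R_eq = 18.29 Ω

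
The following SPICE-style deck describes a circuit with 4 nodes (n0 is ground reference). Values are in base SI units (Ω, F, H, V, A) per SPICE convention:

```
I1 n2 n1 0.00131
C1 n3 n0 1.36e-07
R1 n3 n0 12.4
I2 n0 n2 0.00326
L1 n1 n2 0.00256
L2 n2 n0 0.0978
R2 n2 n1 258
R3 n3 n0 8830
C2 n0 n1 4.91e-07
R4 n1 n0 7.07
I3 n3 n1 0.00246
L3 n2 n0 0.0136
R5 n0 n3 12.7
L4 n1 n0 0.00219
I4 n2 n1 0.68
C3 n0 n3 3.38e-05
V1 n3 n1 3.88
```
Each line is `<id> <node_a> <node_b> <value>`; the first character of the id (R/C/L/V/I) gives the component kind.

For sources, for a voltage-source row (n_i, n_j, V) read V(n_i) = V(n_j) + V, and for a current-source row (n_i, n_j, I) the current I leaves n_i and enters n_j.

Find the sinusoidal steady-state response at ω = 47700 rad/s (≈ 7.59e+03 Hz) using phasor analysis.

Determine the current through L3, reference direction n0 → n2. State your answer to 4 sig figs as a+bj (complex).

0.09210-0.04049j A

Element admittances at ω=47700 rad/s:
  I1: injects 0.00131 A into n1 (from n2)
  Y(C1) = 0.000+0.006487j S between n3,n0
  Y(R1) = 0.08065+0.000j S between n3,n0
  I2: injects 0.00326 A into n2 (from n0)
  Y(L1) = 0.000-0.008189j S between n1,n2
  Y(L2) = 0.000-0.0002144j S between n2,n0
  Y(R2) = 0.003876+0.000j S between n2,n1
  Y(R3) = 0.0001133+0.000j S between n3,n0
  Y(C2) = 0.000+0.02342j S between n0,n1
  Y(R4) = 0.1414+0.000j S between n1,n0
  I3: injects 0.00246 A into n1 (from n3)
  Y(L3) = 0.000-0.001541j S between n2,n0
  Y(R5) = 0.07874+0.000j S between n0,n3
  Y(L4) = 0.000-0.009573j S between n1,n0
  I4: injects 0.68 A into n1 (from n2)
  Y(C3) = 0.000+1.612j S between n0,n3
  V1: constraint V(n3)−V(n1) = 3.88
Assemble and solve the 4×4 MNA system:
  V(n1)=-3.804-0.3883j  V(n2)=-26.27-59.75j  V(n3)=0.07625-0.3883j
  i(V1)=-0.6433-0.06148j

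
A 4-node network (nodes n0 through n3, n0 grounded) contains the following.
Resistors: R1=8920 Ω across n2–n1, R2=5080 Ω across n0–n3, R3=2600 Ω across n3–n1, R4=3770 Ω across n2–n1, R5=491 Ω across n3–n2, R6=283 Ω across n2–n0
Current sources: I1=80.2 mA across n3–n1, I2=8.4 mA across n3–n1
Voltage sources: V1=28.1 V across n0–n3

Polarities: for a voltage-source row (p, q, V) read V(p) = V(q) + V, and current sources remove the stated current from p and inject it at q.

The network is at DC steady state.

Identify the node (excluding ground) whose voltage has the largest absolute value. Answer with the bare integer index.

1

Apply KCL at each of the 3 non-ground nodes and solve the resulting linear system.
Node n1: branches {R1, I1, R3, R4, I2} → V_1 = 100.5
Node n2: branches {R1, R4, R5, R6} → V_2 = -3.247
Node n3: branches {I1, R2, R3, I2, R5, V1} → V_3 = -28.10
Source currents: i(V1)=-0.01700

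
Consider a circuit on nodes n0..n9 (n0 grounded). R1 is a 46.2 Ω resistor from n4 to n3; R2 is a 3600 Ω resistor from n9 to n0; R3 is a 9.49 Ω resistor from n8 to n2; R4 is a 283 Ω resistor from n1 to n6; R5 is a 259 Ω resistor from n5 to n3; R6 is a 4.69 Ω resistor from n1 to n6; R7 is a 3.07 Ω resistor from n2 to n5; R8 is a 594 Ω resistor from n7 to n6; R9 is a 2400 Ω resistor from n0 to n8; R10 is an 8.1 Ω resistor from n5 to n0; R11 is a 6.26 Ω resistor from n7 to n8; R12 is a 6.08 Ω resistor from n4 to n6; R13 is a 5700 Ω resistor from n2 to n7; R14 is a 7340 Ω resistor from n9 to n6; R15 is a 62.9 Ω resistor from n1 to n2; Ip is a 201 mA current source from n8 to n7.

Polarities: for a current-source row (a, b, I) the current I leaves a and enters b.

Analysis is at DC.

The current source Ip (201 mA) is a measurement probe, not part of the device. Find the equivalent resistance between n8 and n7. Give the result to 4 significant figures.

MNA unknowns: 9 node voltages V₁..V_9
R1: Y=0.02165 on G[4,3]
R2: Y=0.0002778 on G[9,0]
R3: Y=0.1054 on G[8,2]
R4: Y=0.003534 on G[1,6]
R5: Y=0.003861 on G[5,3]
R6: Y=0.2132 on G[1,6]
R7: Y=0.3257 on G[2,5]
R8: Y=0.001684 on G[7,6]
R9: Y=0.0004167 on G[0,8]
R10: Y=0.1235 on G[5,0]
R11: Y=0.1597 on G[7,8]
R12: Y=0.1645 on G[4,6]
R13: Y=0.0001754 on G[2,7]
R14: Y=0.0001362 on G[9,6]
R15: Y=0.01590 on G[1,2]
Ip: z[8]−=0.201, z[7]+=0.201
solve → V1=0.09619, V2=-0.001027, V3=0.08597, V4=0.1013, V5=-5.989e-06, V6=0.1033, V7=1.224, V8=-0.02089, V9=0.03400

R_eq = 6.195 Ω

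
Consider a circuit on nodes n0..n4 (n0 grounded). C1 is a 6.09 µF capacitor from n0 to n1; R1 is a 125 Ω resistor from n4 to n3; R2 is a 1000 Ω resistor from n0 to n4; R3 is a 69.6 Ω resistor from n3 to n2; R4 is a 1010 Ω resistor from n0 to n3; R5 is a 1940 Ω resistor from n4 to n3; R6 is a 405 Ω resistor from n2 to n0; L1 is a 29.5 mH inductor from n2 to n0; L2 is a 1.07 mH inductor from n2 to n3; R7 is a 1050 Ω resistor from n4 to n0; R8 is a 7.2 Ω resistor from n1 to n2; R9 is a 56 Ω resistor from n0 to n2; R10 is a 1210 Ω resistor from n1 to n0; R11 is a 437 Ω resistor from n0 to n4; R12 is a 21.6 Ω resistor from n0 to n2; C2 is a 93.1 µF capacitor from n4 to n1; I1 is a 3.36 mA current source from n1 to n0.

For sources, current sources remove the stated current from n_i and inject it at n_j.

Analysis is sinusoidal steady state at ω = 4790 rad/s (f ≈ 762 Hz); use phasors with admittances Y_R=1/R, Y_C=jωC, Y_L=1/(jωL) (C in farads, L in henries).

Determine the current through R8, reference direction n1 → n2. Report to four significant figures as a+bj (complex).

-0.002196+0.001311j A

MNA unknowns: 4 node voltages V₁..V_4
C1: Y=0.000+0.02917j on G[0,1]
R1: Y=0.008000+0.000j on G[4,3]
R2: Y=0.001000+0.000j on G[0,4]
R3: Y=0.01437+0.000j on G[3,2]
R4: Y=0.0009901+0.000j on G[0,3]
R5: Y=0.0005155+0.000j on G[4,3]
R6: Y=0.002469+0.000j on G[2,0]
L1: Y=0.000-0.007077j on G[2,0]
L2: Y=0.000-0.1951j on G[2,3]
R7: Y=0.0009524+0.000j on G[4,0]
R8: Y=0.1389+0.000j on G[1,2]
R9: Y=0.01786+0.000j on G[0,2]
R10: Y=0.0008264+0.000j on G[1,0]
R11: Y=0.002288+0.000j on G[0,4]
R12: Y=0.04630+0.000j on G[0,2]
C2: Y=0.000+0.4459j on G[4,1]
I1: z[1]−=0.00336, z[0]+=0.00336
solve → V1=-0.05203+0.02619j, V2=-0.03622+0.01675j, V3=-0.03657+0.01627j, V4=-0.05244+0.02539j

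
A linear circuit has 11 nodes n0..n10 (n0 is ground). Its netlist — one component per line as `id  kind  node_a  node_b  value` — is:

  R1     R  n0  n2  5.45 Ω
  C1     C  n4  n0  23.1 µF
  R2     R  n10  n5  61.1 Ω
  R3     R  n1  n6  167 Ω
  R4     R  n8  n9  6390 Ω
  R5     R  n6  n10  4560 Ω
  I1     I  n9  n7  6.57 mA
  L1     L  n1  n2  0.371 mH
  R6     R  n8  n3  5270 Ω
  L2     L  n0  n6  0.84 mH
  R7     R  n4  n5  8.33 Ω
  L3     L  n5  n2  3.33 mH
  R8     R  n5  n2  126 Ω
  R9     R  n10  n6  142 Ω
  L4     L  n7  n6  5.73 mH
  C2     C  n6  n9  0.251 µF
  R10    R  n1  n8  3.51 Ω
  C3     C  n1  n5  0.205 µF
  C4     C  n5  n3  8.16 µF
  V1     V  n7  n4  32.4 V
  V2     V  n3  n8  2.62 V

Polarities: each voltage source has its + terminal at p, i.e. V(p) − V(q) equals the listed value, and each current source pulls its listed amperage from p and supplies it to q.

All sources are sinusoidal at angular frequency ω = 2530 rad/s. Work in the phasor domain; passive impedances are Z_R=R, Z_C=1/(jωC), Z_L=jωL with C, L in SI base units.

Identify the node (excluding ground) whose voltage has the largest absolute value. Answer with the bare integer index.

4

Apply KCL at each of the 10 non-ground nodes and solve the resulting linear system.
Node n1: branches {R3, L1, R10, C3} → V_1 = 0.7628+9.961j
Node n2: branches {R1, L1, L3, R8} → V_2 = 0.2816+10.04j
Node n3: branches {R6, C4, V2} → V_3 = 3.082+8.335j
Node n4: branches {C1, R7, V1} → V_4 = -19.87+28.53j
Node n5: branches {R2, R7, L3, R8, C3, C4} → V_5 = -19.39+12.49j
Node n6: branches {R3, R5, L2, R9, L4, C2} → V_6 = 1.447+3.434j
Node n7: branches {I1, L4, V1} → V_7 = 12.53+28.53j
Node n8: branches {R4, R6, R10, V2} → V_8 = 0.4616+8.335j
Node n9: branches {R4, I1, C2} → V_9 = 0.1255+13.70j
Node n10: branches {R2, R5, R9} → V_10 = -12.99+9.706j
Source currents: i(V1)=-1.725+0.7646j, i(V2)=-0.08625-0.4640j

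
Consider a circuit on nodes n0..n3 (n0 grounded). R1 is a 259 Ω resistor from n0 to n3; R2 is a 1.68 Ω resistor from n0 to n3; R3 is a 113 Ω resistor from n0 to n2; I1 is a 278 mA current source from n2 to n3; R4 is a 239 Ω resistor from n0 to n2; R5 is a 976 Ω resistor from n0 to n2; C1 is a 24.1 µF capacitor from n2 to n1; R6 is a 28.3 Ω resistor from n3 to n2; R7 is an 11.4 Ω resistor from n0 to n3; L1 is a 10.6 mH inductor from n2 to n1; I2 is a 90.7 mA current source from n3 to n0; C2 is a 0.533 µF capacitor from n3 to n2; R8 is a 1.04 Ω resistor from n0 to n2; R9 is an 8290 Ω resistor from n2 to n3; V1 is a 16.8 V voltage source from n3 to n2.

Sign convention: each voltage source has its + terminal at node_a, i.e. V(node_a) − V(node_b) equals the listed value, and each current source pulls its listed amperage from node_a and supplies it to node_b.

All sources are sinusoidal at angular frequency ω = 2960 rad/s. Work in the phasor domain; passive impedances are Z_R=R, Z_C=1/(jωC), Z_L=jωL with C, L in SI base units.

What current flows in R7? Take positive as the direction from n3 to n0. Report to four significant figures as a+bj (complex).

0.8601+0.000j A

MNA unknowns: 3 node voltages V₁..V_3 plus 1 source current (V1)
R1: Y=0.003861+0.000j on G[0,3]
R2: Y=0.5952+0.000j on G[0,3]
R3: Y=0.008850+0.000j on G[0,2]
I1: z[2]−=0.278, z[3]+=0.278
R4: Y=0.004184+0.000j on G[0,2]
R5: Y=0.001025+0.000j on G[0,2]
C1: Y=0.000+0.07134j on G[2,1]
R6: Y=0.03534+0.000j on G[3,2]
R7: Y=0.08772+0.000j on G[0,3]
L1: Y=0.000-0.03187j on G[2,1]
I2: z[3]−=0.0907, z[0]+=0.0907
C2: Y=0.000+0.001578j on G[3,2]
R8: Y=0.9615+0.000j on G[0,2]
R9: Y=0.0001206+0.000j on G[2,3]
V1: row V3−V2=16.8, i_V1 at 3,2
solve → V1=-6.995+0.000j, V2=-6.995+0.000j, V3=9.805+0.000j
aux → i_V1=-7.142-0.02651j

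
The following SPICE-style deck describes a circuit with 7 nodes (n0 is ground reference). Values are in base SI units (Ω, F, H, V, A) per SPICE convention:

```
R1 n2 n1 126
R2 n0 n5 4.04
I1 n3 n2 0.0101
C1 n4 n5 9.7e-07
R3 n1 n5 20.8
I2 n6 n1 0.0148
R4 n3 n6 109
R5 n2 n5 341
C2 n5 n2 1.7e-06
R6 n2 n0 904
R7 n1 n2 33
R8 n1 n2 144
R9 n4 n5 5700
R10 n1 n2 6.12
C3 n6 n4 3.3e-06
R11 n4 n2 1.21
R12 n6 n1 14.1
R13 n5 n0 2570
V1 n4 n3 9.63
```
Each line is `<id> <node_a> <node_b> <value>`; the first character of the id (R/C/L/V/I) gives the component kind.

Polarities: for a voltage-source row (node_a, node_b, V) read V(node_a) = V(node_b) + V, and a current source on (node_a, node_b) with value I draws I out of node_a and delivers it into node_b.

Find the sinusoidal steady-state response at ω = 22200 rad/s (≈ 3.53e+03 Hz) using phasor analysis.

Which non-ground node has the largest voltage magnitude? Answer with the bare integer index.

Element admittances at ω=22200 rad/s:
  Y(R1) = 0.007937+0.000j S between n2,n1
  Y(R2) = 0.2475+0.000j S between n0,n5
  I1: injects 0.0101 A into n2 (from n3)
  Y(C1) = 0.000+0.02153j S between n4,n5
  Y(R3) = 0.04808+0.000j S between n1,n5
  I2: injects 0.0148 A into n1 (from n6)
  Y(R4) = 0.009174+0.000j S between n3,n6
  Y(R5) = 0.002933+0.000j S between n2,n5
  Y(C2) = 0.000+0.03774j S between n5,n2
  Y(R6) = 0.001106+0.000j S between n2,n0
  Y(R7) = 0.03030+0.000j S between n1,n2
  Y(R8) = 0.006944+0.000j S between n1,n2
  Y(R9) = 0.0001754+0.000j S between n4,n5
  Y(R10) = 0.1634+0.000j S between n1,n2
  Y(C3) = 0.000+0.07326j S between n6,n4
  Y(R11) = 0.8264+0.000j S between n4,n2
  Y(R12) = 0.07092+0.000j S between n6,n1
  Y(R13) = 0.0003891+0.000j S between n5,n0
  V1: constraint V(n4)−V(n3) = 9.63
Assemble and solve the 7×7 MNA system:
  V(n1)=-0.1416+0.07478j  V(n2)=-0.05752-0.1014j  V(n3)=-9.674-0.1490j  V(n4)=-0.04415-0.1490j  V(n5)=0.0002566+0.0004523j  V(n6)=-0.6937+0.6432j
  i(V1)=-0.07229-0.007268j

3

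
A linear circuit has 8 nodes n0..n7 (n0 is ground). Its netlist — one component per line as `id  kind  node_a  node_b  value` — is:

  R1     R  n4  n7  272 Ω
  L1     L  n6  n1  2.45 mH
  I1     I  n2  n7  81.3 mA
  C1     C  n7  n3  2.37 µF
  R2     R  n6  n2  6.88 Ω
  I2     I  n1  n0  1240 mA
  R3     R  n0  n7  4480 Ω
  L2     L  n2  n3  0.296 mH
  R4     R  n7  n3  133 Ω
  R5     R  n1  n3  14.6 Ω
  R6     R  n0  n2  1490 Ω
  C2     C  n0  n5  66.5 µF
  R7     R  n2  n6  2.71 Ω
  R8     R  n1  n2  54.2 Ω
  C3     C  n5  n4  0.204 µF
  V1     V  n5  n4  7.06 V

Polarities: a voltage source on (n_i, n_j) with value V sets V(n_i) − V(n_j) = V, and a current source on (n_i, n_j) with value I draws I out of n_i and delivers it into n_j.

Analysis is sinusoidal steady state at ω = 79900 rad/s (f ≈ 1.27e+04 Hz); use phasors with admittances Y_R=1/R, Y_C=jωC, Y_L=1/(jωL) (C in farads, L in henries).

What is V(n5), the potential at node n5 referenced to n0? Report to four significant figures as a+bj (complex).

-0.0003431+0.1865j V

Element admittances at ω=79900 rad/s:
  Y(R1) = 0.003676+0.000j S between n4,n7
  Y(L1) = 0.000-0.005108j S between n6,n1
  I1: injects 0.0813 A into n7 (from n2)
  Y(C1) = 0.000+0.1894j S between n7,n3
  Y(R2) = 0.1453+0.000j S between n6,n2
  I2: injects 1.24 A into n0 (from n1)
  Y(R3) = 0.0002232+0.000j S between n0,n7
  Y(L2) = 0.000-0.04228j S between n2,n3
  Y(R4) = 0.007519+0.000j S between n7,n3
  Y(R5) = 0.06849+0.000j S between n1,n3
  Y(R6) = 0.0006711+0.000j S between n0,n2
  Y(C2) = 0.000+5.313j S between n0,n5
  Y(R7) = 0.3690+0.000j S between n2,n6
  Y(R8) = 0.01845+0.000j S between n1,n2
  Y(C3) = 0.000+0.01630j S between n5,n4
  V1: constraint V(n5)−V(n4) = 7.06
Assemble and solve the 8×8 MNA system:
  V(n1)=-291.7+4.320j  V(n2)=-279.0+2.819j  V(n3)=-276.9+5.670j  V(n4)=-7.060+0.1865j  V(n5)=-0.0003431+0.1865j  V(n6)=-279.0+2.945j  V(n7)=-276.6-0.3093j
  i(V1)=0.9910-0.1133j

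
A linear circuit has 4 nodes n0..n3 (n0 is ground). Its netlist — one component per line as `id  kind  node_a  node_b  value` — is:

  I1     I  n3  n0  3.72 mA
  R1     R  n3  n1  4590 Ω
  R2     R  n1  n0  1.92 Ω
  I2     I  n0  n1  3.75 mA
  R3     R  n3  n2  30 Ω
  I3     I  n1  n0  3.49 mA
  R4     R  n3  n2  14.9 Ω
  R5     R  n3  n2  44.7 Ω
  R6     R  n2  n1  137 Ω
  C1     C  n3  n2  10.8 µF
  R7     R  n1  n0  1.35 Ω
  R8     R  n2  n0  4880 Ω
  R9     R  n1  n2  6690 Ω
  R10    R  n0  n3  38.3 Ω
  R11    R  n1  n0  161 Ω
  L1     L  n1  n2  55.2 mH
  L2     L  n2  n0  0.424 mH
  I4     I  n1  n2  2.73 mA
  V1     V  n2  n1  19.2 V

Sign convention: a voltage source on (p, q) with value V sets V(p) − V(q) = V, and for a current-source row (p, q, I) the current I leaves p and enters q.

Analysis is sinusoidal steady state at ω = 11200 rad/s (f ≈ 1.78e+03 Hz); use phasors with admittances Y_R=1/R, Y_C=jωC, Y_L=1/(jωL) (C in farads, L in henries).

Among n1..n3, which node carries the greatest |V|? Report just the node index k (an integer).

Element admittances at ω=11200 rad/s:
  I1: injects 0.00372 A into n0 (from n3)
  Y(R1) = 0.0002179+0.000j S between n3,n1
  Y(R2) = 0.5208+0.000j S between n1,n0
  I2: injects 0.00375 A into n1 (from n0)
  Y(R3) = 0.03333+0.000j S between n3,n2
  I3: injects 0.00349 A into n0 (from n1)
  Y(R4) = 0.06711+0.000j S between n3,n2
  Y(R5) = 0.02237+0.000j S between n3,n2
  Y(R6) = 0.007299+0.000j S between n2,n1
  Y(C1) = 0.000+0.1210j S between n3,n2
  Y(R7) = 0.7407+0.000j S between n1,n0
  Y(R8) = 0.0002049+0.000j S between n2,n0
  Y(R9) = 0.0001495+0.000j S between n1,n2
  Y(R10) = 0.02611+0.000j S between n0,n3
  Y(R11) = 0.006211+0.000j S between n1,n0
  Y(L1) = 0.000-0.001617j S between n1,n2
  Y(L2) = 0.000-0.2106j S between n2,n0
  I4: injects 0.00273 A into n2 (from n1)
  V1: constraint V(n2)−V(n1) = 19.2
Assemble and solve the 4×4 MNA system:
  V(n1)=-0.8304+2.963j  V(n2)=18.37+2.963j  V(n3)=16.14+4.249j
  i(V1)=-1.197+3.787j

2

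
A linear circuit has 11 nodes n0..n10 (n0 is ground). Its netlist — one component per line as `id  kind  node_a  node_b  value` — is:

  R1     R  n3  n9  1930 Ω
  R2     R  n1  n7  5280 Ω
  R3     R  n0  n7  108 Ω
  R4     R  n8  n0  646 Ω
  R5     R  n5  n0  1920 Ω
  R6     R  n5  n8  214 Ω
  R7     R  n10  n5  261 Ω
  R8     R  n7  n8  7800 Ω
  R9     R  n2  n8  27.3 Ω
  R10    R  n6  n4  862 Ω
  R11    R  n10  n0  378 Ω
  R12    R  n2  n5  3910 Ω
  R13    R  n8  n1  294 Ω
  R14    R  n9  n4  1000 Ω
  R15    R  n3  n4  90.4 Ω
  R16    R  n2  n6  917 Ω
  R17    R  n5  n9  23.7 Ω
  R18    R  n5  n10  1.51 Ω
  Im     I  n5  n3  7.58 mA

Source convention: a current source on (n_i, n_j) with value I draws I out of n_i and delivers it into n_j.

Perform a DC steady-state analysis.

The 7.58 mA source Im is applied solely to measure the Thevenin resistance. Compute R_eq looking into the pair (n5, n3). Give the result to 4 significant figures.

MNA unknowns: 10 node voltages V₁..V_10
R1: Y=0.0005181 on G[3,9]
R2: Y=0.0001894 on G[1,7]
R3: Y=0.009259 on G[0,7]
R4: Y=0.001548 on G[8,0]
R5: Y=0.0005208 on G[5,0]
R6: Y=0.004673 on G[5,8]
R7: Y=0.003831 on G[10,5]
R8: Y=0.0001282 on G[7,8]
R9: Y=0.03663 on G[2,8]
R10: Y=0.001160 on G[6,4]
R11: Y=0.002646 on G[10,0]
R12: Y=0.0002558 on G[2,5]
R13: Y=0.003401 on G[8,1]
R14: Y=0.001000 on G[9,4]
R15: Y=0.01106 on G[3,4]
R16: Y=0.001091 on G[2,6]
R17: Y=0.04219 on G[5,9]
R18: Y=0.6623 on G[5,10]
Im: z[5]−=0.00758, z[3]+=0.00758
solve → V1=0.1843, V2=0.2433, V3=4.096, V4=3.602, V5=-0.1136, V6=1.975, V7=0.006244, V8=0.1942, V9=0.02132, V10=-0.1131

R_eq = 555.4 Ω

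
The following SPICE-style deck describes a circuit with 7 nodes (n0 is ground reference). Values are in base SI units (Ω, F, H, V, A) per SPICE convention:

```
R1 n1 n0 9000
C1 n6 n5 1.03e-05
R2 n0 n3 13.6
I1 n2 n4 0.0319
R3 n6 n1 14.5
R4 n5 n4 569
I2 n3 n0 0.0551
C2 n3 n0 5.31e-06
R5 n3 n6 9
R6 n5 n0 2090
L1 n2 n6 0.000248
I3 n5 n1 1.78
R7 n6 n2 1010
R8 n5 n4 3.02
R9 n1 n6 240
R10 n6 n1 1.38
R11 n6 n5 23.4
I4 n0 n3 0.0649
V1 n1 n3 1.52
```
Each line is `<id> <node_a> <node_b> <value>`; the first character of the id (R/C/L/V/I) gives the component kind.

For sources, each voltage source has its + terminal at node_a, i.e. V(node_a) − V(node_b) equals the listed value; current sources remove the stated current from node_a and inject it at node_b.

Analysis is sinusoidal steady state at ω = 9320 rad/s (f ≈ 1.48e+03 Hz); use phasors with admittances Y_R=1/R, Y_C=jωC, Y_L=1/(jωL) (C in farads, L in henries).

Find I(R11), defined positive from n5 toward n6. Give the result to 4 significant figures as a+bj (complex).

-0.2912+0.6470j A

Element admittances at ω=9320 rad/s:
  Y(R1) = 0.0001111+0.000j S between n1,n0
  Y(C1) = 0.000+0.09600j S between n6,n5
  Y(R2) = 0.07353+0.000j S between n0,n3
  I1: injects 0.0319 A into n4 (from n2)
  Y(R3) = 0.06897+0.000j S between n6,n1
  Y(R4) = 0.001757+0.000j S between n5,n4
  I2: injects 0.0551 A into n0 (from n3)
  Y(C2) = 0.000+0.04949j S between n3,n0
  Y(R5) = 0.1111+0.000j S between n3,n6
  Y(R6) = 0.0004785+0.000j S between n5,n0
  Y(L1) = 0.000-0.4326j S between n2,n6
  I3: injects 1.78 A into n1 (from n5)
  Y(R7) = 0.0009901+0.000j S between n6,n2
  Y(R8) = 0.3311+0.000j S between n5,n4
  Y(R9) = 0.004167+0.000j S between n1,n6
  Y(R10) = 0.7246+0.000j S between n6,n1
  Y(R11) = 0.04274+0.000j S between n6,n5
  I4: injects 0.0649 A into n3 (from n0)
  V1: constraint V(n1)−V(n3) = 1.52
Assemble and solve the 7×7 MNA system:
  V(n1)=1.598-0.1497j  V(n2)=-0.5426-0.2314j  V(n3)=0.07796-0.1497j  V(n4)=-7.261+14.98j  V(n5)=-7.357+14.98j  V(n6)=-0.5424-0.1576j
  i(V1)=0.07228-0.006276j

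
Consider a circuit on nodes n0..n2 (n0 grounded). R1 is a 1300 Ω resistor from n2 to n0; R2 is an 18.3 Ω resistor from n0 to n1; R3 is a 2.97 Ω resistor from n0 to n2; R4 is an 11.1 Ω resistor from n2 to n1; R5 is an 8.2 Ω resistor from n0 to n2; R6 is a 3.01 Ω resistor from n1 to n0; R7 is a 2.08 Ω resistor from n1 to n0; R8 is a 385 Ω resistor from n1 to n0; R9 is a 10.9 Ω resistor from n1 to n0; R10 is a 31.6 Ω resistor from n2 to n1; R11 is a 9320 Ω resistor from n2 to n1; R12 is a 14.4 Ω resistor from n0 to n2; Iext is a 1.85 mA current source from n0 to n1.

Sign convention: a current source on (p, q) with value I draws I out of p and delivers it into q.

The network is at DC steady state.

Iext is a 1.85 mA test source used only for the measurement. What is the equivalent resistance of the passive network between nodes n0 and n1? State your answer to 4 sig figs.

Apply KCL at each of the 2 non-ground nodes and solve the resulting linear system.
Node n1: branches {R2, R4, R6, R7, R8, R9, R10, R11, Iext} → V_1 = 0.001744
Node n2: branches {R1, R3, R4, R5, R10, R11, R12} → V_2 = 0.0003265

R_eq = 0.9425 Ω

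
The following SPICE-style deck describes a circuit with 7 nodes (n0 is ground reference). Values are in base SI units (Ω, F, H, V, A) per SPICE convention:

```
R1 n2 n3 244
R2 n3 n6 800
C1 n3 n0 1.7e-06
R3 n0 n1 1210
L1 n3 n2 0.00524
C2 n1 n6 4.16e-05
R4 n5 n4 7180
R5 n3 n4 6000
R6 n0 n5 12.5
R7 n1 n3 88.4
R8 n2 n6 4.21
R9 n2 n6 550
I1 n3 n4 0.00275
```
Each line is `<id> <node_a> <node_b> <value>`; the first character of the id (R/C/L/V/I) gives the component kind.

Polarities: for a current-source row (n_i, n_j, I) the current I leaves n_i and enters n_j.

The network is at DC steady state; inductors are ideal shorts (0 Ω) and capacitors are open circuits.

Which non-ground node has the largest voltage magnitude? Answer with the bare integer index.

Apply KCL at each of the 6 non-ground nodes and solve the resulting linear system.
Node n1: branches {R3, C2, R7} → V_1 = -1.378
Node n2: branches {R1, L1, R8, R9} → V_2 = -1.478
Node n3: branches {R1, R2, C1, L1, R5, R7, I1} → V_3 = -1.478
Node n4: branches {R4, R5, I1} → V_4 = 8.190
Node n5: branches {R4, R6} → V_5 = 0.01423
Node n6: branches {R2, C2, R8, R9} → V_6 = -1.478
Source currents: i(L1)=0.000

4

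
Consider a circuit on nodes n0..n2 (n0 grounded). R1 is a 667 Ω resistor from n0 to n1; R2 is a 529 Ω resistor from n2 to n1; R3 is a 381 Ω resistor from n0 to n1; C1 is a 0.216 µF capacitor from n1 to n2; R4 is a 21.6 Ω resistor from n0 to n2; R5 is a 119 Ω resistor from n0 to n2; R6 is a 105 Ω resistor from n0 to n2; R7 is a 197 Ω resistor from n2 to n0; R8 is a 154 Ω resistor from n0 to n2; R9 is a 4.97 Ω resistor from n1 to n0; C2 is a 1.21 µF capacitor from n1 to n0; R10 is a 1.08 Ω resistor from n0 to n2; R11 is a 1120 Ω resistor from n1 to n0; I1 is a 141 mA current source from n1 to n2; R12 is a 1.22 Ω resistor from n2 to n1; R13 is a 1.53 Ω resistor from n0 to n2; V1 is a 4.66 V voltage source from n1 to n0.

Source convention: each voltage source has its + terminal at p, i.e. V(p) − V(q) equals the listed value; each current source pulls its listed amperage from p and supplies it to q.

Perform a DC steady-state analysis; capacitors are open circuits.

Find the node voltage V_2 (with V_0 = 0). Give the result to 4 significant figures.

Apply KCL at each of the 2 non-ground nodes and solve the resulting linear system.
Node n1: branches {R1, R2, R3, C1, R9, C2, R11, I1, R12, V1} → V_1 = 4.660
Node n2: branches {R2, C1, R4, R5, R6, R7, R8, R10, I1, R12, R13} → V_2 = 1.603
Source currents: i(V1)=-3.614

1.603 V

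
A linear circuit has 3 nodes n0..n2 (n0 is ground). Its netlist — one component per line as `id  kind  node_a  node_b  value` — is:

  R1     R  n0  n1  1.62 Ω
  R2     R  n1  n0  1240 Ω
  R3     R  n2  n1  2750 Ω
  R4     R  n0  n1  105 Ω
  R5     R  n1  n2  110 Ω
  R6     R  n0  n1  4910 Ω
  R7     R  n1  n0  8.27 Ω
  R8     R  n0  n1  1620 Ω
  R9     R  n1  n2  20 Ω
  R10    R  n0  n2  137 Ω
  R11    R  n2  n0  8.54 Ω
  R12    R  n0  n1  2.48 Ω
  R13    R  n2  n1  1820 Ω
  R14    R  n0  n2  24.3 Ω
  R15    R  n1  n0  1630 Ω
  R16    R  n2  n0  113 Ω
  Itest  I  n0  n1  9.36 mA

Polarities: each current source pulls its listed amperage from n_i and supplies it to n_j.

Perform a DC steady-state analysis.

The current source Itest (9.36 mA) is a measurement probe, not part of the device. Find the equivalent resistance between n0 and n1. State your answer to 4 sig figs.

R_eq = 0.8348 Ω

MNA unknowns: 2 node voltages V₁..V_2
R1: Y=0.6173 on G[0,1]
R2: Y=0.0008065 on G[1,0]
R3: Y=0.0003636 on G[2,1]
R4: Y=0.009524 on G[0,1]
R5: Y=0.009091 on G[1,2]
R6: Y=0.0002037 on G[0,1]
R7: Y=0.1209 on G[1,0]
R8: Y=0.0006173 on G[0,1]
R9: Y=0.05000 on G[1,2]
R10: Y=0.007299 on G[0,2]
R11: Y=0.1171 on G[2,0]
R12: Y=0.4032 on G[0,1]
R13: Y=0.0005495 on G[2,1]
R14: Y=0.04115 on G[0,2]
R15: Y=0.0006135 on G[1,0]
R16: Y=0.008850 on G[2,0]
Itest: z[0]−=0.00936, z[1]+=0.00936
solve → V1=0.007814, V2=0.002000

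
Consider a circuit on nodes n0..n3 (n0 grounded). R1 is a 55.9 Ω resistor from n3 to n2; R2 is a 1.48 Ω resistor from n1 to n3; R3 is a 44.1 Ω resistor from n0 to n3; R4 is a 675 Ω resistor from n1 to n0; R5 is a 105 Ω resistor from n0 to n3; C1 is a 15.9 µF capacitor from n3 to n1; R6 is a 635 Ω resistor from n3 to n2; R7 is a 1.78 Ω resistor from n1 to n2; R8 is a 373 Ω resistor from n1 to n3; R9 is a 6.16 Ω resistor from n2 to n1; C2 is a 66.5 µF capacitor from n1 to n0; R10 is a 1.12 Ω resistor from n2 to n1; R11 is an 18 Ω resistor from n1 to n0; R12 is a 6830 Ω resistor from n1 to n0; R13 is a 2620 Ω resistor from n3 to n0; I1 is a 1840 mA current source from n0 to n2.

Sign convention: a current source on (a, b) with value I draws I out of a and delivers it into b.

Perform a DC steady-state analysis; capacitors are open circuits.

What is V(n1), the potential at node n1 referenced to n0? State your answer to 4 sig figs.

20.82 V

Apply KCL at each of the 3 non-ground nodes and solve the resulting linear system.
Node n1: branches {R2, R4, C1, R7, R8, R9, C2, R10, R11, R12} → V_1 = 20.82
Node n2: branches {R1, R6, R7, R9, R10, I1} → V_2 = 21.94
Node n3: branches {R1, R2, R3, R5, C1, R6, R8, R13} → V_3 = 19.93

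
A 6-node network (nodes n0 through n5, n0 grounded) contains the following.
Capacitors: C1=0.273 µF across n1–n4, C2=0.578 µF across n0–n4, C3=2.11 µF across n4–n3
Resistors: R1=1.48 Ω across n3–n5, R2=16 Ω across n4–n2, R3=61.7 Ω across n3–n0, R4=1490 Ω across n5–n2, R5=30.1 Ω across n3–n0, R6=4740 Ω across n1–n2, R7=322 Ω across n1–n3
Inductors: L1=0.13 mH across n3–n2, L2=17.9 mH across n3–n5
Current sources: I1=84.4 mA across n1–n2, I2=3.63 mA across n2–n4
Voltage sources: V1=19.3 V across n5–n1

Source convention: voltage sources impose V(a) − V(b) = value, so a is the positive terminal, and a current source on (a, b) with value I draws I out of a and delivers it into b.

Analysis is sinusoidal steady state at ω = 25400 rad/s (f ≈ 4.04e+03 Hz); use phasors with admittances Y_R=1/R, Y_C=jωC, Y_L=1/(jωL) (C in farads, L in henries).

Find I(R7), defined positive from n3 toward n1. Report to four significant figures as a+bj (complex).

MNA unknowns: 5 node voltages V₁..V_5 plus 1 source current (V1)
C1: Y=0.000+0.006934j on G[1,4]
R1: Y=0.6757+0.000j on G[3,5]
L1: Y=0.000-0.3028j on G[3,2]
R2: Y=0.06250+0.000j on G[4,2]
R3: Y=0.01621+0.000j on G[3,0]
I1: z[1]−=0.0844, z[2]+=0.0844
R4: Y=0.0006711+0.000j on G[5,2]
R5: Y=0.03322+0.000j on G[3,0]
C2: Y=0.000+0.01468j on G[0,4]
R6: Y=0.0002110+0.000j on G[1,2]
I2: z[2]−=0.00363, z[4]+=0.00363
L2: Y=0.000-0.002199j on G[3,5]
C3: Y=0.000+0.05359j on G[4,3]
R7: Y=0.003106+0.000j on G[1,3]
V1: row V5−V1=19.3, i_V1 at 5,1
solve → V1=-19.52+0.5109j, V2=0.009718+0.3491j, V3=-0.2027+0.3228j, V4=-1.087-0.6825j, V5=-0.2209+0.5109j
aux → i_V1=0.01201-0.1272j

0.05999-0.0005840j A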